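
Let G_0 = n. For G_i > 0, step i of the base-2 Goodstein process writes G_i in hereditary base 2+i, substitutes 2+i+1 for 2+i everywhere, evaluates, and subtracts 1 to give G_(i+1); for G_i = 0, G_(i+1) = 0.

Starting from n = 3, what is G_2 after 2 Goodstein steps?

base 2: 3 = 2 + 1; at 3: 3 + 1 = 4; next = 3
base 3: 3 = 3; at 4: 4 = 4; next = 3
base 4: 3 = 3; at 5: 3 = 3; next = 2

3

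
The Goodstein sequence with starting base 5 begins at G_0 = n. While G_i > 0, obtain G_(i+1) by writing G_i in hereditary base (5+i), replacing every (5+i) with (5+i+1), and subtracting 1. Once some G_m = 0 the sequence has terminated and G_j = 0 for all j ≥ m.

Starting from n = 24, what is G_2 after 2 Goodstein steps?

step 0: 24 = 4·5 + 4; sub 6 for 5: 4·6 + 4; = 28; G_1 = 28−1 = 27
step 1: 27 = 4·6 + 3; sub 7 for 6: 4·7 + 3; = 31; G_2 = 31−1 = 30
step 2: 30 = 4·7 + 2; sub 8 for 7: 4·8 + 2; = 34; G_3 = 34−1 = 33

30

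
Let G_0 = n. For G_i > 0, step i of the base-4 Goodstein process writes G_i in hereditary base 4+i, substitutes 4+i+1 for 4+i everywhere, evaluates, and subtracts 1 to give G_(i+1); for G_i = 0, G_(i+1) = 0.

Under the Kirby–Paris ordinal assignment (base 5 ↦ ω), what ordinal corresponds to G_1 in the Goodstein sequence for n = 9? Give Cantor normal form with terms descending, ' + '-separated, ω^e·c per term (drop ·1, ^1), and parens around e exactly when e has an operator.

ω·2

(0) 9|_4 = 2·4 + 1 ↦ 2·5 + 1|_5 = 11 ⇒ 10
(1) 10|_5 = 2·5 ↦ 2·6|_6 = 12 ⇒ 11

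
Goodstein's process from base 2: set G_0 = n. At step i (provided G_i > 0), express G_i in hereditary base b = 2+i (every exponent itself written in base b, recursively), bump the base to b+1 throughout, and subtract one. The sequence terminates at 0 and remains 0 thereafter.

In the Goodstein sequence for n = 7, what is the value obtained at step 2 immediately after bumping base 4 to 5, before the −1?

3128

[0] 7 ≡ 2^2 + 2 + 1 (base 2). Lift 3: 31. −1: 30.
[1] 30 ≡ 3^3 + 3 (base 3). Lift 4: 260. −1: 259.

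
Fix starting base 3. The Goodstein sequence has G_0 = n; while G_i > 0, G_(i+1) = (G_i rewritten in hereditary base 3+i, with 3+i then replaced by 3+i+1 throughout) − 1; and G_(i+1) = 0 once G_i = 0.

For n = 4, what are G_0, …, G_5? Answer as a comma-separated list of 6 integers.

4, 4, 4, 3, 2, 1

step 0: 4 = 3 + 1; sub 4 for 3: 4 + 1; = 5; G_1 = 5−1 = 4
step 1: 4 = 4; sub 5 for 4: 5; = 5; G_2 = 5−1 = 4
step 2: 4 = 4; sub 6 for 5: 4; = 4; G_3 = 4−1 = 3
step 3: 3 = 3; sub 7 for 6: 3; = 3; G_4 = 3−1 = 2
step 4: 2 = 2; sub 8 for 7: 2; = 2; G_5 = 2−1 = 1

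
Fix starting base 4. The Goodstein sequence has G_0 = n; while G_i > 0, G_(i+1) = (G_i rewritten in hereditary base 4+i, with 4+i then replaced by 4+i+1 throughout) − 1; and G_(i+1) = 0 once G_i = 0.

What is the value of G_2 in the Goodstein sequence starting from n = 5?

G_0 = 5. HB_4(5) = 4 + 1. Bump = 6. G_1 = 5.
G_1 = 5. HB_5(5) = 5. Bump = 6. G_2 = 5.
G_2 = 5. HB_6(5) = 5. Bump = 5. G_3 = 4.

5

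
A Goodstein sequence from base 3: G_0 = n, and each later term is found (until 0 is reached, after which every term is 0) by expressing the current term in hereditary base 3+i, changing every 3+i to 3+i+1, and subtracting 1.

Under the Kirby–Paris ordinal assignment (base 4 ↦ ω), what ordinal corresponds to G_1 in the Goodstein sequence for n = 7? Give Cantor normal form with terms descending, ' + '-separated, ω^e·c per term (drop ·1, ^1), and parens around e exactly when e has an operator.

7 —HB3→ 2·3 + 1 —bump→ 2·4 + 1 = 9 —(−1)→ 8
8 —HB4→ 2·4 —bump→ 2·5 = 10 —(−1)→ 9

ω·2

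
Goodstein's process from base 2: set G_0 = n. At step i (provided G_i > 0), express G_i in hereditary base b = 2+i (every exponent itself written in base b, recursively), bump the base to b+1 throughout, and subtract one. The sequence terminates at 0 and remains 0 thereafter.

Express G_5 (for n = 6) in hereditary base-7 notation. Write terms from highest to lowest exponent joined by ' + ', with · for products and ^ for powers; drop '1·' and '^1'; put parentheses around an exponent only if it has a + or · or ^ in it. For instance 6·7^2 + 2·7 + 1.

base 2: 6 = 2^2 + 2; at 3: 3^3 + 3 = 30; next = 29
base 3: 29 = 3^3 + 2; at 4: 4^4 + 2 = 258; next = 257
base 4: 257 = 4^4 + 1; at 5: 5^5 + 1 = 3126; next = 3125
base 5: 3125 = 5^5; at 6: 6^6 = 46656; next = 46655
base 6: 46655 = 5·6^5 + 5·6^4 + 5·6^3 + 5·6^2 + 5·6 + 5; at 7: 5·7^5 + 5·7^4 + 5·7^3 + 5·7^2 + 5·7 + 5 = 98040; next = 98039

5·7^5 + 5·7^4 + 5·7^3 + 5·7^2 + 5·7 + 4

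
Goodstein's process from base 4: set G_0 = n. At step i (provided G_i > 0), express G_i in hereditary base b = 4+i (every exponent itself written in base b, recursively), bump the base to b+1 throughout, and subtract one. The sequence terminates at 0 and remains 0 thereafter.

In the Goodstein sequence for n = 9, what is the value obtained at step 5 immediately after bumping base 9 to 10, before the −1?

i=0: 9 = 2·4 + 1 (b=4); 4→5: 2·5 + 1 = 11; 11−1 = 10
i=1: 10 = 2·5 (b=5); 5→6: 2·6 = 12; 12−1 = 11
i=2: 11 = 6 + 5 (b=6); 6→7: 7 + 5 = 12; 12−1 = 11
i=3: 11 = 7 + 4 (b=7); 7→8: 8 + 4 = 12; 12−1 = 11
i=4: 11 = 8 + 3 (b=8); 8→9: 9 + 3 = 12; 12−1 = 11

12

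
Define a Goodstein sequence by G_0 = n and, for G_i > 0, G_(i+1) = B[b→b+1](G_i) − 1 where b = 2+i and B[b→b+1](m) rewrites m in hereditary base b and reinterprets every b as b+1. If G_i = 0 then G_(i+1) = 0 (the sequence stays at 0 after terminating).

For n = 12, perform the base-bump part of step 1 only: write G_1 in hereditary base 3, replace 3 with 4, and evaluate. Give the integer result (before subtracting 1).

G_0 = 12. HB_2(12) = 2^(2 + 1) + 2^2. Bump = 108. G_1 = 107.
G_1 = 107. HB_3(107) = 3^(3 + 1) + 2·3^2 + 2·3 + 2. Bump = 1066. G_2 = 1065.

1066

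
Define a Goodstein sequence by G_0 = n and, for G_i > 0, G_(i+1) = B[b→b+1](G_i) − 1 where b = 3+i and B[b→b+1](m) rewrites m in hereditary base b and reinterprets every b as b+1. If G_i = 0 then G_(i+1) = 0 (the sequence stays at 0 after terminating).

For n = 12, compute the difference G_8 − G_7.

6

[0] 12 ≡ 3^2 + 3 (base 3). Lift 4: 20. −1: 19.
[1] 19 ≡ 4^2 + 3 (base 4). Lift 5: 28. −1: 27.
[2] 27 ≡ 5^2 + 2 (base 5). Lift 6: 38. −1: 37.
[3] 37 ≡ 6^2 + 1 (base 6). Lift 7: 50. −1: 49.
[4] 49 ≡ 7^2 (base 7). Lift 8: 64. −1: 63.
[5] 63 ≡ 7·8 + 7 (base 8). Lift 9: 70. −1: 69.
[6] 69 ≡ 7·9 + 6 (base 9). Lift 10: 76. −1: 75.
[7] 75 ≡ 7·10 + 5 (base 10). Lift 11: 82. −1: 81.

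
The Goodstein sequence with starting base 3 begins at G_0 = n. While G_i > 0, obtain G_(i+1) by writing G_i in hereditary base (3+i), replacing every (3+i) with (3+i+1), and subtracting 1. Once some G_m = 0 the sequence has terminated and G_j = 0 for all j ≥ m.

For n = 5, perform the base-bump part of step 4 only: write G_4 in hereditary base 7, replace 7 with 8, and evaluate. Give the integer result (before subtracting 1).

(0) 5|_3 = 3 + 2 ↦ 4 + 2|_4 = 6 ⇒ 5
(1) 5|_4 = 4 + 1 ↦ 5 + 1|_5 = 6 ⇒ 5
(2) 5|_5 = 5 ↦ 6|_6 = 6 ⇒ 5
(3) 5|_6 = 5 ↦ 5|_7 = 5 ⇒ 4

4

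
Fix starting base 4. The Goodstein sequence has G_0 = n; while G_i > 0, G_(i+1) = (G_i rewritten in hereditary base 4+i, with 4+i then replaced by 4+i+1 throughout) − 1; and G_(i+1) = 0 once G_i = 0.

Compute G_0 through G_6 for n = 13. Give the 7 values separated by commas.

(0) 13|_4 = 3·4 + 1 ↦ 3·5 + 1|_5 = 16 ⇒ 15
(1) 15|_5 = 3·5 ↦ 3·6|_6 = 18 ⇒ 17
(2) 17|_6 = 2·6 + 5 ↦ 2·7 + 5|_7 = 19 ⇒ 18
(3) 18|_7 = 2·7 + 4 ↦ 2·8 + 4|_8 = 20 ⇒ 19
(4) 19|_8 = 2·8 + 3 ↦ 2·9 + 3|_9 = 21 ⇒ 20
(5) 20|_9 = 2·9 + 2 ↦ 2·10 + 2|_10 = 22 ⇒ 21

13, 15, 17, 18, 19, 20, 21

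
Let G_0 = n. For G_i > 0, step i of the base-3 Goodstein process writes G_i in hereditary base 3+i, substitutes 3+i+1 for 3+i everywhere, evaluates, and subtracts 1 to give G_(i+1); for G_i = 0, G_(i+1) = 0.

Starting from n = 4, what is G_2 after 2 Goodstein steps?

G_0 = 4. HB_3(4) = 3 + 1. Bump = 5. G_1 = 4.
G_1 = 4. HB_4(4) = 4. Bump = 5. G_2 = 4.
G_2 = 4. HB_5(4) = 4. Bump = 4. G_3 = 3.

4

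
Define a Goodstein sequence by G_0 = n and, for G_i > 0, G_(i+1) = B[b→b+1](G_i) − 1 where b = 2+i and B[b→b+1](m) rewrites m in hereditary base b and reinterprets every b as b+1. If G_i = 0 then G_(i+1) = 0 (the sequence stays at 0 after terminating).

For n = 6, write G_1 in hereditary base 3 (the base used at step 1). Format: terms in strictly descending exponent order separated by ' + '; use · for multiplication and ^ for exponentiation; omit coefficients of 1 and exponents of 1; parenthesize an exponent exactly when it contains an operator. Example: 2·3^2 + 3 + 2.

(0) 6|_2 = 2^2 + 2 ↦ 3^3 + 3|_3 = 30 ⇒ 29
(1) 29|_3 = 3^3 + 2 ↦ 4^4 + 2|_4 = 258 ⇒ 257

3^3 + 2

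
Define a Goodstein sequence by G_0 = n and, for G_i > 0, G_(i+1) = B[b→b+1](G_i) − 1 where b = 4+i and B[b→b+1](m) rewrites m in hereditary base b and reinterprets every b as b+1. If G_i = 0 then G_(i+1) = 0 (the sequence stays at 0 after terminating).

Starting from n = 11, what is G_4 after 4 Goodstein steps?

15

G_0 = 11. HB_4(11) = 2·4 + 3. Bump = 13. G_1 = 12.
G_1 = 12. HB_5(12) = 2·5 + 2. Bump = 14. G_2 = 13.
G_2 = 13. HB_6(13) = 2·6 + 1. Bump = 15. G_3 = 14.
G_3 = 14. HB_7(14) = 2·7. Bump = 16. G_4 = 15.
G_4 = 15. HB_8(15) = 8 + 7. Bump = 16. G_5 = 15.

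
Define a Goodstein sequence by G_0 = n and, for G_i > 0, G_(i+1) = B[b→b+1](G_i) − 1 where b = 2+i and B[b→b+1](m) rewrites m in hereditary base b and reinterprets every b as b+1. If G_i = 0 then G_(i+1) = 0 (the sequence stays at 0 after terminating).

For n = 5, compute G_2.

5 —HB2→ 2^2 + 1 —bump→ 3^3 + 1 = 28 —(−1)→ 27
27 —HB3→ 3^3 —bump→ 4^4 = 256 —(−1)→ 255
255 —HB4→ 3·4^3 + 3·4^2 + 3·4 + 3 —bump→ 3·5^3 + 3·5^2 + 3·5 + 3 = 468 —(−1)→ 467

255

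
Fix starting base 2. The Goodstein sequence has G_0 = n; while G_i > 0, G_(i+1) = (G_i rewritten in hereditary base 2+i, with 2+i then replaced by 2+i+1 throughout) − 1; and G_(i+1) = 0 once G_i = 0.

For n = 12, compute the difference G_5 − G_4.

5484891

G_0 = 12. HB_2(12) = 2^(2 + 1) + 2^2. Bump = 108. G_1 = 107.
G_1 = 107. HB_3(107) = 3^(3 + 1) + 2·3^2 + 2·3 + 2. Bump = 1066. G_2 = 1065.
G_2 = 1065. HB_4(1065) = 4^(4 + 1) + 2·4^2 + 2·4 + 1. Bump = 15686. G_3 = 15685.
G_3 = 15685. HB_5(15685) = 5^(5 + 1) + 2·5^2 + 2·5. Bump = 280020. G_4 = 280019.
G_4 = 280019. HB_6(280019) = 6^(6 + 1) + 2·6^2 + 6 + 5. Bump = 5764911. G_5 = 5764910.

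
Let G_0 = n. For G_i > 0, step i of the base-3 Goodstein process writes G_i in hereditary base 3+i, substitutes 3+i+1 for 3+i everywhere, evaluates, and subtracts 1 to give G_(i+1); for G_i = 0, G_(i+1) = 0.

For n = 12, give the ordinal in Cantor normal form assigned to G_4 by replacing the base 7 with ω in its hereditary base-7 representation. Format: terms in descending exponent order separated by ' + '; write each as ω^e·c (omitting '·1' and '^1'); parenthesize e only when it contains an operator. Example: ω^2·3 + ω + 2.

ω^2

[0] 12 ≡ 3^2 + 3 (base 3). Lift 4: 20. −1: 19.
[1] 19 ≡ 4^2 + 3 (base 4). Lift 5: 28. −1: 27.
[2] 27 ≡ 5^2 + 2 (base 5). Lift 6: 38. −1: 37.
[3] 37 ≡ 6^2 + 1 (base 6). Lift 7: 50. −1: 49.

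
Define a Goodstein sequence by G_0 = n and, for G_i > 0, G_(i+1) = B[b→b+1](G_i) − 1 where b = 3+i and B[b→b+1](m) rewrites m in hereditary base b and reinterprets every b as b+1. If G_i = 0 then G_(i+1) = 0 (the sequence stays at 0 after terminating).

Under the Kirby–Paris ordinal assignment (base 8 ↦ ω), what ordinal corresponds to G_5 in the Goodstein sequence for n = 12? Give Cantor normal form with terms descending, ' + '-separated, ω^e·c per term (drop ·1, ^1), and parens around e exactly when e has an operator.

ω·7 + 7

G_0 = 12. HB_3(12) = 3^2 + 3. Bump = 20. G_1 = 19.
G_1 = 19. HB_4(19) = 4^2 + 3. Bump = 28. G_2 = 27.
G_2 = 27. HB_5(27) = 5^2 + 2. Bump = 38. G_3 = 37.
G_3 = 37. HB_6(37) = 6^2 + 1. Bump = 50. G_4 = 49.
G_4 = 49. HB_7(49) = 7^2. Bump = 64. G_5 = 63.
G_5 = 63. HB_8(63) = 7·8 + 7. Bump = 70. G_6 = 69.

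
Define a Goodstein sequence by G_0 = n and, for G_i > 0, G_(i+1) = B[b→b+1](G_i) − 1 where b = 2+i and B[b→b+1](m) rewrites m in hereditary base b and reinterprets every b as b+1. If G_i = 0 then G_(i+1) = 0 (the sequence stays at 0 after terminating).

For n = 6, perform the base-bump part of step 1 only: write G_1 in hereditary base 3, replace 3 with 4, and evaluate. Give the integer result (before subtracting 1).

6 —HB2→ 2^2 + 2 —bump→ 3^3 + 3 = 30 —(−1)→ 29
29 —HB3→ 3^3 + 2 —bump→ 4^4 + 2 = 258 —(−1)→ 257

258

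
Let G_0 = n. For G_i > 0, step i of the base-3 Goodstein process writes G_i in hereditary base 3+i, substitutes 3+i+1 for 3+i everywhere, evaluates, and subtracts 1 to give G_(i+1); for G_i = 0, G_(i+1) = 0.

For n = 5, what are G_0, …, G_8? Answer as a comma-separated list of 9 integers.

5, 5, 5, 5, 4, 3, 2, 1, 0

G_0=5  [base 3] 3 + 2  →[3↦4]→  4 + 2 = 6  −1 ⇒ G_1=5
G_1=5  [base 4] 4 + 1  →[4↦5]→  5 + 1 = 6  −1 ⇒ G_2=5
G_2=5  [base 5] 5  →[5↦6]→  6 = 6  −1 ⇒ G_3=5
G_3=5  [base 6] 5  →[6↦7]→  5 = 5  −1 ⇒ G_4=4
G_4=4  [base 7] 4  →[7↦8]→  4 = 4  −1 ⇒ G_5=3
G_5=3  [base 8] 3  →[8↦9]→  3 = 3  −1 ⇒ G_6=2
G_6=2  [base 9] 2  →[9↦10]→  2 = 2  −1 ⇒ G_7=1
G_7=1  [base 10] 1  →[10↦11]→  1 = 1  −1 ⇒ G_8=0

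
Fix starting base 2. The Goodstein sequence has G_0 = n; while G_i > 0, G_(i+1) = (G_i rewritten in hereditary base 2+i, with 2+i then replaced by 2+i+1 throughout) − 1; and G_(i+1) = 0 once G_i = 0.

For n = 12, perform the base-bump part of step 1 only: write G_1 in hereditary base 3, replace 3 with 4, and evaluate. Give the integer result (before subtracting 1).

base 2: 12 = 2^(2 + 1) + 2^2; at 3: 3^(3 + 1) + 3^3 = 108; next = 107
base 3: 107 = 3^(3 + 1) + 2·3^2 + 2·3 + 2; at 4: 4^(4 + 1) + 2·4^2 + 2·4 + 2 = 1066; next = 1065

1066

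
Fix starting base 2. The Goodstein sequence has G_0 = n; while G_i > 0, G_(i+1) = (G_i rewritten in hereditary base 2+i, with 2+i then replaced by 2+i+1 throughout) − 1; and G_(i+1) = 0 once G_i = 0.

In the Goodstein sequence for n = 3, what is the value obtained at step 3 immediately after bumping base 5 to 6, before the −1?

2

3 —HB2→ 2 + 1 —bump→ 3 + 1 = 4 —(−1)→ 3
3 —HB3→ 3 —bump→ 4 = 4 —(−1)→ 3
3 —HB4→ 3 —bump→ 3 = 3 —(−1)→ 2
2 —HB5→ 2 —bump→ 2 = 2 —(−1)→ 1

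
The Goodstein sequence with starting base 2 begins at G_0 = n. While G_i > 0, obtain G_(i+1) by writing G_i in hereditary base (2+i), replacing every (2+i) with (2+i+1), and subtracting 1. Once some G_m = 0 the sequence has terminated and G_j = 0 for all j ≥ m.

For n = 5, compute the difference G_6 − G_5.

G_0=5  [base 2] 2^2 + 1  →[2↦3]→  3^3 + 1 = 28  −1 ⇒ G_1=27
G_1=27  [base 3] 3^3  →[3↦4]→  4^4 = 256  −1 ⇒ G_2=255
G_2=255  [base 4] 3·4^3 + 3·4^2 + 3·4 + 3  →[4↦5]→  3·5^3 + 3·5^2 + 3·5 + 3 = 468  −1 ⇒ G_3=467
G_3=467  [base 5] 3·5^3 + 3·5^2 + 3·5 + 2  →[5↦6]→  3·6^3 + 3·6^2 + 3·6 + 2 = 776  −1 ⇒ G_4=775
G_4=775  [base 6] 3·6^3 + 3·6^2 + 3·6 + 1  →[6↦7]→  3·7^3 + 3·7^2 + 3·7 + 1 = 1198  −1 ⇒ G_5=1197
G_5=1197  [base 7] 3·7^3 + 3·7^2 + 3·7  →[7↦8]→  3·8^3 + 3·8^2 + 3·8 = 1752  −1 ⇒ G_6=1751

554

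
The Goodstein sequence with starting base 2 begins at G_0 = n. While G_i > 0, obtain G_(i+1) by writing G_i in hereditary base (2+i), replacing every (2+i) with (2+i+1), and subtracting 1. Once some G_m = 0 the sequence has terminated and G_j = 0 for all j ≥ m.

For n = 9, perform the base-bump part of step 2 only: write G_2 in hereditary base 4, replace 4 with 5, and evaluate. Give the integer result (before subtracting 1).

base 2: 9 = 2^(2 + 1) + 1; at 3: 3^(3 + 1) + 1 = 82; next = 81
base 3: 81 = 3^(3 + 1); at 4: 4^(4 + 1) = 1024; next = 1023

9843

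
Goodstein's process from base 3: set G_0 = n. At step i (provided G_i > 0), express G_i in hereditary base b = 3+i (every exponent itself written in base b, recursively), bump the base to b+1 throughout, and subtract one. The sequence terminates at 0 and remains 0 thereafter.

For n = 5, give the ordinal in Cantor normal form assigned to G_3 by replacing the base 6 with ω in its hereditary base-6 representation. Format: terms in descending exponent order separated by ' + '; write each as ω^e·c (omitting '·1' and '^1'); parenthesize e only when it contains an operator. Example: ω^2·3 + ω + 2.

i=0: 5 = 3 + 2 (b=3); 3→4: 4 + 2 = 6; 6−1 = 5
i=1: 5 = 4 + 1 (b=4); 4→5: 5 + 1 = 6; 6−1 = 5
i=2: 5 = 5 (b=5); 5→6: 6 = 6; 6−1 = 5
i=3: 5 = 5 (b=6); 6→7: 5 = 5; 5−1 = 4

5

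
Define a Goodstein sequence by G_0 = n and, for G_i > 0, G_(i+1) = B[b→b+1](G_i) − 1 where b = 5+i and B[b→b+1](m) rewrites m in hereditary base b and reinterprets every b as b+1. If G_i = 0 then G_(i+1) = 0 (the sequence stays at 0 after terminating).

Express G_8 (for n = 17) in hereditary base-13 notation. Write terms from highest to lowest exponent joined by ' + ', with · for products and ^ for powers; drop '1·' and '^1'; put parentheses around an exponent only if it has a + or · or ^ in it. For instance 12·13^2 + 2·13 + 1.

2·13 + 2

i=0: 17 = 3·5 + 2 (b=5); 5→6: 3·6 + 2 = 20; 20−1 = 19
i=1: 19 = 3·6 + 1 (b=6); 6→7: 3·7 + 1 = 22; 22−1 = 21
i=2: 21 = 3·7 (b=7); 7→8: 3·8 = 24; 24−1 = 23
i=3: 23 = 2·8 + 7 (b=8); 8→9: 2·9 + 7 = 25; 25−1 = 24
i=4: 24 = 2·9 + 6 (b=9); 9→10: 2·10 + 6 = 26; 26−1 = 25
i=5: 25 = 2·10 + 5 (b=10); 10→11: 2·11 + 5 = 27; 27−1 = 26
i=6: 26 = 2·11 + 4 (b=11); 11→12: 2·12 + 4 = 28; 28−1 = 27
i=7: 27 = 2·12 + 3 (b=12); 12→13: 2·13 + 3 = 29; 29−1 = 28
i=8: 28 = 2·13 + 2 (b=13); 13→14: 2·14 + 2 = 30; 30−1 = 29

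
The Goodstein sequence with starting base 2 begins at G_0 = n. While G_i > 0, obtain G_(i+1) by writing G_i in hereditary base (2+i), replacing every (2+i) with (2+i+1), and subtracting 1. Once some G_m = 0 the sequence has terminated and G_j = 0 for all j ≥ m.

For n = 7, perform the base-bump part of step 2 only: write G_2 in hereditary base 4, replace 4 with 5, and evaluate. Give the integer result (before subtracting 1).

3128

base 2: 7 = 2^2 + 2 + 1; at 3: 3^3 + 3 + 1 = 31; next = 30
base 3: 30 = 3^3 + 3; at 4: 4^4 + 4 = 260; next = 259
base 4: 259 = 4^4 + 3; at 5: 5^5 + 3 = 3128; next = 3127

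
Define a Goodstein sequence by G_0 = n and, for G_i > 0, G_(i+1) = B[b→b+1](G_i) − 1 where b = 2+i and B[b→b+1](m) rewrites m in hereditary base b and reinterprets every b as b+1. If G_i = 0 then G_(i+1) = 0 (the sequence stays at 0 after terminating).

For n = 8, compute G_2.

8 —HB2→ 2^(2 + 1) —bump→ 3^(3 + 1) = 81 —(−1)→ 80
80 —HB3→ 2·3^3 + 2·3^2 + 2·3 + 2 —bump→ 2·4^4 + 2·4^2 + 2·4 + 2 = 554 —(−1)→ 553
553 —HB4→ 2·4^4 + 2·4^2 + 2·4 + 1 —bump→ 2·5^5 + 2·5^2 + 2·5 + 1 = 6311 —(−1)→ 6310

553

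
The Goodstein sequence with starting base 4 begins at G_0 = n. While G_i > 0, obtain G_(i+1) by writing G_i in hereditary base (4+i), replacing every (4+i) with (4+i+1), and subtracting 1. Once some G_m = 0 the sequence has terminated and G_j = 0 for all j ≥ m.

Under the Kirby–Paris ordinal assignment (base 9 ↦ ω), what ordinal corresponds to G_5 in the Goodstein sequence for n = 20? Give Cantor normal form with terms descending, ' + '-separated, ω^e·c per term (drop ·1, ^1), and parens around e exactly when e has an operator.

step 0: 20 = 4^2 + 4; sub 5 for 4: 5^2 + 5; = 30; G_1 = 30−1 = 29
step 1: 29 = 5^2 + 4; sub 6 for 5: 6^2 + 4; = 40; G_2 = 40−1 = 39
step 2: 39 = 6^2 + 3; sub 7 for 6: 7^2 + 3; = 52; G_3 = 52−1 = 51
step 3: 51 = 7^2 + 2; sub 8 for 7: 8^2 + 2; = 66; G_4 = 66−1 = 65
step 4: 65 = 8^2 + 1; sub 9 for 8: 9^2 + 1; = 82; G_5 = 82−1 = 81

ω^2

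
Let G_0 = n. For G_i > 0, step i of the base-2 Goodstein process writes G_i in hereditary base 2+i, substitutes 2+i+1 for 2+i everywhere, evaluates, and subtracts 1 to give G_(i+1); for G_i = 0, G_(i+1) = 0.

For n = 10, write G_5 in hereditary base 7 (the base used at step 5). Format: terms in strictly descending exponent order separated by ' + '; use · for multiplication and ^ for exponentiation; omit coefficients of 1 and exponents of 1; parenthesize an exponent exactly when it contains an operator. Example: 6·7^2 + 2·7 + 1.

[0] 10 ≡ 2^(2 + 1) + 2 (base 2). Lift 3: 84. −1: 83.
[1] 83 ≡ 3^(3 + 1) + 2 (base 3). Lift 4: 1026. −1: 1025.
[2] 1025 ≡ 4^(4 + 1) + 1 (base 4). Lift 5: 15626. −1: 15625.
[3] 15625 ≡ 5^(5 + 1) (base 5). Lift 6: 279936. −1: 279935.
[4] 279935 ≡ 5·6^6 + 5·6^5 + 5·6^4 + 5·6^3 + 5·6^2 + 5·6 + 5 (base 6). Lift 7: 4215755. −1: 4215754.
[5] 4215754 ≡ 5·7^7 + 5·7^5 + 5·7^4 + 5·7^3 + 5·7^2 + 5·7 + 4 (base 7). Lift 8: 84073324. −1: 84073323.

5·7^7 + 5·7^5 + 5·7^4 + 5·7^3 + 5·7^2 + 5·7 + 4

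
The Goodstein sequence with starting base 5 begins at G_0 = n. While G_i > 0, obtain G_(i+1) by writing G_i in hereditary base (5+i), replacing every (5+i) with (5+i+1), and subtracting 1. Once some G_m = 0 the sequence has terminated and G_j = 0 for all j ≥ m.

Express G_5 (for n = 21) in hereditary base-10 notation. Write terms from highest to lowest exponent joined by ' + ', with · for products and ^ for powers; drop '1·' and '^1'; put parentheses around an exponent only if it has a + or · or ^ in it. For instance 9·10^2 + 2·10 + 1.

[0] 21 ≡ 4·5 + 1 (base 5). Lift 6: 25. −1: 24.
[1] 24 ≡ 4·6 (base 6). Lift 7: 28. −1: 27.
[2] 27 ≡ 3·7 + 6 (base 7). Lift 8: 30. −1: 29.
[3] 29 ≡ 3·8 + 5 (base 8). Lift 9: 32. −1: 31.
[4] 31 ≡ 3·9 + 4 (base 9). Lift 10: 34. −1: 33.
[5] 33 ≡ 3·10 + 3 (base 10). Lift 11: 36. −1: 35.

3·10 + 3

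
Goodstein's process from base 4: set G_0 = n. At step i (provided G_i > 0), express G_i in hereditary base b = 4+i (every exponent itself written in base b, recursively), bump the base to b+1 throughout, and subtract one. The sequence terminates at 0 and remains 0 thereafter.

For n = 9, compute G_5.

11

i=0: 9 = 2·4 + 1 (b=4); 4→5: 2·5 + 1 = 11; 11−1 = 10
i=1: 10 = 2·5 (b=5); 5→6: 2·6 = 12; 12−1 = 11
i=2: 11 = 6 + 5 (b=6); 6→7: 7 + 5 = 12; 12−1 = 11
i=3: 11 = 7 + 4 (b=7); 7→8: 8 + 4 = 12; 12−1 = 11
i=4: 11 = 8 + 3 (b=8); 8→9: 9 + 3 = 12; 12−1 = 11
i=5: 11 = 9 + 2 (b=9); 9→10: 10 + 2 = 12; 12−1 = 11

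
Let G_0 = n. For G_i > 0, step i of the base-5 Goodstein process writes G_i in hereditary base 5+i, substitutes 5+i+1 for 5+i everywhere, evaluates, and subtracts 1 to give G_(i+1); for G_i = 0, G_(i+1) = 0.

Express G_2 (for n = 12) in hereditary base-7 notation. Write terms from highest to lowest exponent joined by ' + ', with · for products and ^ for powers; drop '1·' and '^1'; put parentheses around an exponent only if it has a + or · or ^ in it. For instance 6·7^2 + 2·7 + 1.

2·7

base 5: 12 = 2·5 + 2; at 6: 2·6 + 2 = 14; next = 13
base 6: 13 = 2·6 + 1; at 7: 2·7 + 1 = 15; next = 14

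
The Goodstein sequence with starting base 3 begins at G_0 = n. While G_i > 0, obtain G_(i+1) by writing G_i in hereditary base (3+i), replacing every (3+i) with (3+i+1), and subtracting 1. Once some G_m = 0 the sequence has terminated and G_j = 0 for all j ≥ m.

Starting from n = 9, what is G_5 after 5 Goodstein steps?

base 3: 9 = 3^2; at 4: 4^2 = 16; next = 15
base 4: 15 = 3·4 + 3; at 5: 3·5 + 3 = 18; next = 17
base 5: 17 = 3·5 + 2; at 6: 3·6 + 2 = 20; next = 19
base 6: 19 = 3·6 + 1; at 7: 3·7 + 1 = 22; next = 21
base 7: 21 = 3·7; at 8: 3·8 = 24; next = 23

23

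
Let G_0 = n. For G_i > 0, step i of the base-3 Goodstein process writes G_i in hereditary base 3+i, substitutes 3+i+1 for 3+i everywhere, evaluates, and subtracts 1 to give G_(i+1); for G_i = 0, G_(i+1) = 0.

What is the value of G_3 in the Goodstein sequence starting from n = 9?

19

i=0: 9 = 3^2 (b=3); 3→4: 4^2 = 16; 16−1 = 15
i=1: 15 = 3·4 + 3 (b=4); 4→5: 3·5 + 3 = 18; 18−1 = 17
i=2: 17 = 3·5 + 2 (b=5); 5→6: 3·6 + 2 = 20; 20−1 = 19
i=3: 19 = 3·6 + 1 (b=6); 6→7: 3·7 + 1 = 22; 22−1 = 21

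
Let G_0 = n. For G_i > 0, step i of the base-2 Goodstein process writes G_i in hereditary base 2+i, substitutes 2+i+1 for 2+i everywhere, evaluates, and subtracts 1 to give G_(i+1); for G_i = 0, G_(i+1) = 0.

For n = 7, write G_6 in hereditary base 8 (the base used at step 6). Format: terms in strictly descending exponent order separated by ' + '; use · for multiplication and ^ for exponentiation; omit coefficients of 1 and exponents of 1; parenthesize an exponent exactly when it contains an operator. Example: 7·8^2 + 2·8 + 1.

7 —HB2→ 2^2 + 2 + 1 —bump→ 3^3 + 3 + 1 = 31 —(−1)→ 30
30 —HB3→ 3^3 + 3 —bump→ 4^4 + 4 = 260 —(−1)→ 259
259 —HB4→ 4^4 + 3 —bump→ 5^5 + 3 = 3128 —(−1)→ 3127
3127 —HB5→ 5^5 + 2 —bump→ 6^6 + 2 = 46658 —(−1)→ 46657
46657 —HB6→ 6^6 + 1 —bump→ 7^7 + 1 = 823544 —(−1)→ 823543
823543 —HB7→ 7^7 —bump→ 8^8 = 16777216 —(−1)→ 16777215
16777215 —HB8→ 7·8^7 + 7·8^6 + 7·8^5 + 7·8^4 + 7·8^3 + 7·8^2 + 7·8 + 7 —bump→ 7·9^7 + 7·9^6 + 7·9^5 + 7·9^4 + 7·9^3 + 7·9^2 + 7·9 + 7 = 37665880 —(−1)→ 37665879

7·8^7 + 7·8^6 + 7·8^5 + 7·8^4 + 7·8^3 + 7·8^2 + 7·8 + 7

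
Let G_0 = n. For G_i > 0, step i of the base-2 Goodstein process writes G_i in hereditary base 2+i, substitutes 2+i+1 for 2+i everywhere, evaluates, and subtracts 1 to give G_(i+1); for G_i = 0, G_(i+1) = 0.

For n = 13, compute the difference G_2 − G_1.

G_0=13  [base 2] 2^(2 + 1) + 2^2 + 1  →[2↦3]→  3^(3 + 1) + 3^3 + 1 = 109  −1 ⇒ G_1=108
G_1=108  [base 3] 3^(3 + 1) + 3^3  →[3↦4]→  4^(4 + 1) + 4^4 = 1280  −1 ⇒ G_2=1279

1171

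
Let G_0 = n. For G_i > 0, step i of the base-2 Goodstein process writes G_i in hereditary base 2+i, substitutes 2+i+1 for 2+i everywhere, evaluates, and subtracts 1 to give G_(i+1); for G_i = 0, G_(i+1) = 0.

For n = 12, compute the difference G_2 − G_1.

958

i=0: 12 = 2^(2 + 1) + 2^2 (b=2); 2→3: 3^(3 + 1) + 3^3 = 108; 108−1 = 107
i=1: 107 = 3^(3 + 1) + 2·3^2 + 2·3 + 2 (b=3); 3→4: 4^(4 + 1) + 2·4^2 + 2·4 + 2 = 1066; 1066−1 = 1065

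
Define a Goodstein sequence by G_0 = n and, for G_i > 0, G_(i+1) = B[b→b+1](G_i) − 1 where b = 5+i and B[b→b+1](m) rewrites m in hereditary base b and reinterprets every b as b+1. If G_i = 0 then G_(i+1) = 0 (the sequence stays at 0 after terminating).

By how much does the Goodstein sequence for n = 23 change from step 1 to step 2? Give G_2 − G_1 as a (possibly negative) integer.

(0) 23|_5 = 4·5 + 3 ↦ 4·6 + 3|_6 = 27 ⇒ 26
(1) 26|_6 = 4·6 + 2 ↦ 4·7 + 2|_7 = 30 ⇒ 29

3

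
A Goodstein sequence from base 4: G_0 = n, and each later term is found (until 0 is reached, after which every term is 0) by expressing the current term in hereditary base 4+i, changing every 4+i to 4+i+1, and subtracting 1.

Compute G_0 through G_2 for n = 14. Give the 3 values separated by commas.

i=0: 14 = 3·4 + 2 (b=4); 4→5: 3·5 + 2 = 17; 17−1 = 16
i=1: 16 = 3·5 + 1 (b=5); 5→6: 3·6 + 1 = 19; 19−1 = 18

14, 16, 18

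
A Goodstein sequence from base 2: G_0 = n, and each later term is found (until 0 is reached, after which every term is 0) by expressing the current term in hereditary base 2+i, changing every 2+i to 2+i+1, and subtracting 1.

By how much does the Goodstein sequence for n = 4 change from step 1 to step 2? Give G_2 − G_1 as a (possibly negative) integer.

15

step 0: 4 = 2^2; sub 3 for 2: 3^3; = 27; G_1 = 27−1 = 26
step 1: 26 = 2·3^2 + 2·3 + 2; sub 4 for 3: 2·4^2 + 2·4 + 2; = 42; G_2 = 42−1 = 41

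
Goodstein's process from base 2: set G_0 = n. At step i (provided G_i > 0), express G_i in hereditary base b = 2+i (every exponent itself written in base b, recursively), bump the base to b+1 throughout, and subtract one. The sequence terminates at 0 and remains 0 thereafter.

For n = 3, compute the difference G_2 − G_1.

0

3 —HB2→ 2 + 1 —bump→ 3 + 1 = 4 —(−1)→ 3
3 —HB3→ 3 —bump→ 4 = 4 —(−1)→ 3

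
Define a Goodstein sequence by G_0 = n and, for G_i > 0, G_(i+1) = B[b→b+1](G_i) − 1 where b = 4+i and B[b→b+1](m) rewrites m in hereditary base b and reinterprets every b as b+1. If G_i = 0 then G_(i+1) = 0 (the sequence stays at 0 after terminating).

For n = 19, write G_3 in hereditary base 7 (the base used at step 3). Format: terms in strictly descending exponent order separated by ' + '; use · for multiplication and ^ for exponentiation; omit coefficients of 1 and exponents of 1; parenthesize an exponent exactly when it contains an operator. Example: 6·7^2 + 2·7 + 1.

(0) 19|_4 = 4^2 + 3 ↦ 5^2 + 3|_5 = 28 ⇒ 27
(1) 27|_5 = 5^2 + 2 ↦ 6^2 + 2|_6 = 38 ⇒ 37
(2) 37|_6 = 6^2 + 1 ↦ 7^2 + 1|_7 = 50 ⇒ 49

7^2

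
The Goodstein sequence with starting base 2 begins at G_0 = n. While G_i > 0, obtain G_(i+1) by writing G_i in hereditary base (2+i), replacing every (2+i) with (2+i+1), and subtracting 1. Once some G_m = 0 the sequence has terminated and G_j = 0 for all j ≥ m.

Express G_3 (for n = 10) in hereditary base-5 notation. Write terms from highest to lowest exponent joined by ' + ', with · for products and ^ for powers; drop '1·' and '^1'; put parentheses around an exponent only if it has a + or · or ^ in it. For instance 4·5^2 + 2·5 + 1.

(0) 10|_2 = 2^(2 + 1) + 2 ↦ 3^(3 + 1) + 3|_3 = 84 ⇒ 83
(1) 83|_3 = 3^(3 + 1) + 2 ↦ 4^(4 + 1) + 2|_4 = 1026 ⇒ 1025
(2) 1025|_4 = 4^(4 + 1) + 1 ↦ 5^(5 + 1) + 1|_5 = 15626 ⇒ 15625
(3) 15625|_5 = 5^(5 + 1) ↦ 6^(6 + 1)|_6 = 279936 ⇒ 279935

5^(5 + 1)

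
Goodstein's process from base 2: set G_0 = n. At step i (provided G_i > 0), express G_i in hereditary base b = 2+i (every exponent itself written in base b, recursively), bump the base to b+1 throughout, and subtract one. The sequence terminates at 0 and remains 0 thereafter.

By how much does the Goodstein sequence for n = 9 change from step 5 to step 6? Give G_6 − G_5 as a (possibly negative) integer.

47861573

step 0: 9 = 2^(2 + 1) + 1; sub 3 for 2: 3^(3 + 1) + 1; = 82; G_1 = 82−1 = 81
step 1: 81 = 3^(3 + 1); sub 4 for 3: 4^(4 + 1); = 1024; G_2 = 1024−1 = 1023
step 2: 1023 = 3·4^4 + 3·4^3 + 3·4^2 + 3·4 + 3; sub 5 for 4: 3·5^5 + 3·5^3 + 3·5^2 + 3·5 + 3; = 9843; G_3 = 9843−1 = 9842
step 3: 9842 = 3·5^5 + 3·5^3 + 3·5^2 + 3·5 + 2; sub 6 for 5: 3·6^6 + 3·6^3 + 3·6^2 + 3·6 + 2; = 140744; G_4 = 140744−1 = 140743
step 4: 140743 = 3·6^6 + 3·6^3 + 3·6^2 + 3·6 + 1; sub 7 for 6: 3·7^7 + 3·7^3 + 3·7^2 + 3·7 + 1; = 2471827; G_5 = 2471827−1 = 2471826
step 5: 2471826 = 3·7^7 + 3·7^3 + 3·7^2 + 3·7; sub 8 for 7: 3·8^8 + 3·8^3 + 3·8^2 + 3·8; = 50333400; G_6 = 50333400−1 = 50333399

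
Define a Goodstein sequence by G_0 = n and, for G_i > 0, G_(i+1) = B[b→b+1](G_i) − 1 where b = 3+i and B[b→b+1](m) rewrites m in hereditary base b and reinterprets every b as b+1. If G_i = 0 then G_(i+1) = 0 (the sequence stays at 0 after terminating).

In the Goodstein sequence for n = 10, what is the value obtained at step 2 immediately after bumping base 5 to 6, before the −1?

28

G_0 = 10. HB_3(10) = 3^2 + 1. Bump = 17. G_1 = 16.
G_1 = 16. HB_4(16) = 4^2. Bump = 25. G_2 = 24.
G_2 = 24. HB_5(24) = 4·5 + 4. Bump = 28. G_3 = 27.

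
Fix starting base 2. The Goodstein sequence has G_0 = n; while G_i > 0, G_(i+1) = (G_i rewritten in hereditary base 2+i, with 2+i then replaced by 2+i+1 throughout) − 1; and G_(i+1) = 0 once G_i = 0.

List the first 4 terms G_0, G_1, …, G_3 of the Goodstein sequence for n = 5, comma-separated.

5 —HB2→ 2^2 + 1 —bump→ 3^3 + 1 = 28 —(−1)→ 27
27 —HB3→ 3^3 —bump→ 4^4 = 256 —(−1)→ 255
255 —HB4→ 3·4^3 + 3·4^2 + 3·4 + 3 —bump→ 3·5^3 + 3·5^2 + 3·5 + 3 = 468 —(−1)→ 467

5, 27, 255, 467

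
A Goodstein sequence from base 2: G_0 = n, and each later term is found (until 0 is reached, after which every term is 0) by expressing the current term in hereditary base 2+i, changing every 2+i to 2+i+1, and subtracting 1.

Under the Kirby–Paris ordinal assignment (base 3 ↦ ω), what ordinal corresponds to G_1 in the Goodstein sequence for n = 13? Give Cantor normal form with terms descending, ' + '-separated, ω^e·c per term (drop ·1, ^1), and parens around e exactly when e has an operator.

base 2: 13 = 2^(2 + 1) + 2^2 + 1; at 3: 3^(3 + 1) + 3^3 + 1 = 109; next = 108
base 3: 108 = 3^(3 + 1) + 3^3; at 4: 4^(4 + 1) + 4^4 = 1280; next = 1279

ω^(ω + 1) + ω^ω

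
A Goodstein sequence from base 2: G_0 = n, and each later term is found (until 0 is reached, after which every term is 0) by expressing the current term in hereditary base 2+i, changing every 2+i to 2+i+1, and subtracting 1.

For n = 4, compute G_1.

i=0: 4 = 2^2 (b=2); 2→3: 3^3 = 27; 27−1 = 26
i=1: 26 = 2·3^2 + 2·3 + 2 (b=3); 3→4: 2·4^2 + 2·4 + 2 = 42; 42−1 = 41

26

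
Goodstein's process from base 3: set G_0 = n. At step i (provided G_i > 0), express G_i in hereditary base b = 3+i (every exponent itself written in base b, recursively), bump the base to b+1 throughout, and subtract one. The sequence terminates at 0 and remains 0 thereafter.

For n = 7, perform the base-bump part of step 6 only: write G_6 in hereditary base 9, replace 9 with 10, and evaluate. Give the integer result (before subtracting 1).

base 3: 7 = 2·3 + 1; at 4: 2·4 + 1 = 9; next = 8
base 4: 8 = 2·4; at 5: 2·5 = 10; next = 9
base 5: 9 = 5 + 4; at 6: 6 + 4 = 10; next = 9
base 6: 9 = 6 + 3; at 7: 7 + 3 = 10; next = 9
base 7: 9 = 7 + 2; at 8: 8 + 2 = 10; next = 9
base 8: 9 = 8 + 1; at 9: 9 + 1 = 10; next = 9
base 9: 9 = 9; at 10: 10 = 10; next = 9

10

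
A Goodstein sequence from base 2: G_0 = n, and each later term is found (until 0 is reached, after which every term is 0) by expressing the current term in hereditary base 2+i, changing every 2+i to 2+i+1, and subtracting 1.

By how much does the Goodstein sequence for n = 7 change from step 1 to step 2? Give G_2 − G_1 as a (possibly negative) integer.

(0) 7|_2 = 2^2 + 2 + 1 ↦ 3^3 + 3 + 1|_3 = 31 ⇒ 30
(1) 30|_3 = 3^3 + 3 ↦ 4^4 + 4|_4 = 260 ⇒ 259

229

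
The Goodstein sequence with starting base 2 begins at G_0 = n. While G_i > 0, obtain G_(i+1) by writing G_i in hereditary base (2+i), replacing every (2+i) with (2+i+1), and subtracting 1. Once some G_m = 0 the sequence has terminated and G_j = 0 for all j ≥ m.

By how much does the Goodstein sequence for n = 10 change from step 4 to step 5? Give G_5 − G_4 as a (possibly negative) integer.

[0] 10 ≡ 2^(2 + 1) + 2 (base 2). Lift 3: 84. −1: 83.
[1] 83 ≡ 3^(3 + 1) + 2 (base 3). Lift 4: 1026. −1: 1025.
[2] 1025 ≡ 4^(4 + 1) + 1 (base 4). Lift 5: 15626. −1: 15625.
[3] 15625 ≡ 5^(5 + 1) (base 5). Lift 6: 279936. −1: 279935.
[4] 279935 ≡ 5·6^6 + 5·6^5 + 5·6^4 + 5·6^3 + 5·6^2 + 5·6 + 5 (base 6). Lift 7: 4215755. −1: 4215754.

3935819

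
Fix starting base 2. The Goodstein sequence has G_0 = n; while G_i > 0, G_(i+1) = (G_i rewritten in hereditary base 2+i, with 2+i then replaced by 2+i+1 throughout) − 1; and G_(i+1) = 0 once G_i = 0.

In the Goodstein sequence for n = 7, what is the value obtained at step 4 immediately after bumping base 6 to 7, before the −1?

base 2: 7 = 2^2 + 2 + 1; at 3: 3^3 + 3 + 1 = 31; next = 30
base 3: 30 = 3^3 + 3; at 4: 4^4 + 4 = 260; next = 259
base 4: 259 = 4^4 + 3; at 5: 5^5 + 3 = 3128; next = 3127
base 5: 3127 = 5^5 + 2; at 6: 6^6 + 2 = 46658; next = 46657
base 6: 46657 = 6^6 + 1; at 7: 7^7 + 1 = 823544; next = 823543

823544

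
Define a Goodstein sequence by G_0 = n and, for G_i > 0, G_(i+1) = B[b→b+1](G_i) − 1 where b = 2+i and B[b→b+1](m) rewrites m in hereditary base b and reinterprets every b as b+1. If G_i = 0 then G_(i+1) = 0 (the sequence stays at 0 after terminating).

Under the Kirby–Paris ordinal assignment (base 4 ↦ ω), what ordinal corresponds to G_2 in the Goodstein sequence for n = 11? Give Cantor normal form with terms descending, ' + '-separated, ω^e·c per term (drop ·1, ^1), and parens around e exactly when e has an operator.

ω^(ω + 1) + 3

G_0=11  [base 2] 2^(2 + 1) + 2 + 1  →[2↦3]→  3^(3 + 1) + 3 + 1 = 85  −1 ⇒ G_1=84
G_1=84  [base 3] 3^(3 + 1) + 3  →[3↦4]→  4^(4 + 1) + 4 = 1028  −1 ⇒ G_2=1027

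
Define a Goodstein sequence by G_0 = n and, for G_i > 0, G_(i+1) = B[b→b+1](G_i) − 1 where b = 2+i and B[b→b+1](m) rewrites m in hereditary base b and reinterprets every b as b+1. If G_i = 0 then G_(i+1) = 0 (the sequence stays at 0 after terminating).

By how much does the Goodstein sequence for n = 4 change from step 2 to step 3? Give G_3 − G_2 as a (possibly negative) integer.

19

base 2: 4 = 2^2; at 3: 3^3 = 27; next = 26
base 3: 26 = 2·3^2 + 2·3 + 2; at 4: 2·4^2 + 2·4 + 2 = 42; next = 41
base 4: 41 = 2·4^2 + 2·4 + 1; at 5: 2·5^2 + 2·5 + 1 = 61; next = 60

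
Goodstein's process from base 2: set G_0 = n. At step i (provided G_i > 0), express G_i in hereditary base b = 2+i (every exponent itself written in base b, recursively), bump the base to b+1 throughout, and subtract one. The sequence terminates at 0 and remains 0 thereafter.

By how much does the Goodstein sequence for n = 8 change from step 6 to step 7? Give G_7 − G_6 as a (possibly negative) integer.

741286580

8 —HB2→ 2^(2 + 1) —bump→ 3^(3 + 1) = 81 —(−1)→ 80
80 —HB3→ 2·3^3 + 2·3^2 + 2·3 + 2 —bump→ 2·4^4 + 2·4^2 + 2·4 + 2 = 554 —(−1)→ 553
553 —HB4→ 2·4^4 + 2·4^2 + 2·4 + 1 —bump→ 2·5^5 + 2·5^2 + 2·5 + 1 = 6311 —(−1)→ 6310
6310 —HB5→ 2·5^5 + 2·5^2 + 2·5 —bump→ 2·6^6 + 2·6^2 + 2·6 = 93396 —(−1)→ 93395
93395 —HB6→ 2·6^6 + 2·6^2 + 6 + 5 —bump→ 2·7^7 + 2·7^2 + 7 + 5 = 1647196 —(−1)→ 1647195
1647195 —HB7→ 2·7^7 + 2·7^2 + 7 + 4 —bump→ 2·8^8 + 2·8^2 + 8 + 4 = 33554572 —(−1)→ 33554571
33554571 —HB8→ 2·8^8 + 2·8^2 + 8 + 3 —bump→ 2·9^9 + 2·9^2 + 9 + 3 = 774841152 —(−1)→ 774841151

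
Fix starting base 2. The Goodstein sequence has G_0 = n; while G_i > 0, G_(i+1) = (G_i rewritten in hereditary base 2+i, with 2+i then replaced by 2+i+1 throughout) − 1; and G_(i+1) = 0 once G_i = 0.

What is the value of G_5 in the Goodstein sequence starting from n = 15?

6588344

i=0: 15 = 2^(2 + 1) + 2^2 + 2 + 1 (b=2); 2→3: 3^(3 + 1) + 3^3 + 3 + 1 = 112; 112−1 = 111
i=1: 111 = 3^(3 + 1) + 3^3 + 3 (b=3); 3→4: 4^(4 + 1) + 4^4 + 4 = 1284; 1284−1 = 1283
i=2: 1283 = 4^(4 + 1) + 4^4 + 3 (b=4); 4→5: 5^(5 + 1) + 5^5 + 3 = 18753; 18753−1 = 18752
i=3: 18752 = 5^(5 + 1) + 5^5 + 2 (b=5); 5→6: 6^(6 + 1) + 6^6 + 2 = 326594; 326594−1 = 326593
i=4: 326593 = 6^(6 + 1) + 6^6 + 1 (b=6); 6→7: 7^(7 + 1) + 7^7 + 1 = 6588345; 6588345−1 = 6588344
i=5: 6588344 = 7^(7 + 1) + 7^7 (b=7); 7→8: 8^(8 + 1) + 8^8 = 150994944; 150994944−1 = 150994943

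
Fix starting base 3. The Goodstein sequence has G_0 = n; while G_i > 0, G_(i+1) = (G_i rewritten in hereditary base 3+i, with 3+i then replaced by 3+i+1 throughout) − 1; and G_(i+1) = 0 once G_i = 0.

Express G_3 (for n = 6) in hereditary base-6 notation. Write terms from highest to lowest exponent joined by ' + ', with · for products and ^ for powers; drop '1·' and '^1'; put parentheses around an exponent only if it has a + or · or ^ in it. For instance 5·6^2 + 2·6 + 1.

6 + 1

(0) 6|_3 = 2·3 ↦ 2·4|_4 = 8 ⇒ 7
(1) 7|_4 = 4 + 3 ↦ 5 + 3|_5 = 8 ⇒ 7
(2) 7|_5 = 5 + 2 ↦ 6 + 2|_6 = 8 ⇒ 7
(3) 7|_6 = 6 + 1 ↦ 7 + 1|_7 = 8 ⇒ 7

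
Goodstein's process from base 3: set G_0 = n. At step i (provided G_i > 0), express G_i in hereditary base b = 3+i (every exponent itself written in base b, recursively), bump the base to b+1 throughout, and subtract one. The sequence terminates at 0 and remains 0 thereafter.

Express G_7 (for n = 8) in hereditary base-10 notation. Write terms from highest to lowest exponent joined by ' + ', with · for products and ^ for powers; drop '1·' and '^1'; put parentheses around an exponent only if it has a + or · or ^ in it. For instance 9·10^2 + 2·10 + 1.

base 3: 8 = 2·3 + 2; at 4: 2·4 + 2 = 10; next = 9
base 4: 9 = 2·4 + 1; at 5: 2·5 + 1 = 11; next = 10
base 5: 10 = 2·5; at 6: 2·6 = 12; next = 11
base 6: 11 = 6 + 5; at 7: 7 + 5 = 12; next = 11
base 7: 11 = 7 + 4; at 8: 8 + 4 = 12; next = 11
base 8: 11 = 8 + 3; at 9: 9 + 3 = 12; next = 11
base 9: 11 = 9 + 2; at 10: 10 + 2 = 12; next = 11

10 + 1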